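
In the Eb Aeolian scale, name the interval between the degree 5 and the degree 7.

The scale runs Eb F Gb Ab Bb Cb Db.
The degree 5 is Bb and the scale degree 7 is Db.
From Bb to Db: 3 semitones over a third = minor.

minor third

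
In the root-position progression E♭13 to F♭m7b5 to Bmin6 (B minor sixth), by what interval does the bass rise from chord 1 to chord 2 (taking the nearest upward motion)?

The roots are E♭ and F♭.
E♭ up to F♭ is 1 semitone, a half step narrower than a major second, so the interval is minor.

minor second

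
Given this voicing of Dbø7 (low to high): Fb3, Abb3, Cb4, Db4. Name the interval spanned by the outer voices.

The outer voices are Fb3 and Db4.
Counting 6 letters and 9 half steps from Fb gives a major sixth.

major 6th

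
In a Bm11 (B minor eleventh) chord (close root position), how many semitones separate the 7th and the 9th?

4

Bm11 is spelled B, D, F♯, A, C♯, E.
A to C♯ is a major third: 4 semitones.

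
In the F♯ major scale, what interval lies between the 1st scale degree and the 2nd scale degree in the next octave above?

major 9th

Spelling the F♯ major scale: F♯ G♯ A♯ B C♯ D♯ E♯.
That puts F♯ below G♯.
F♯ up to G♯ spans 9 letter names and 14 semitones — a major ninth.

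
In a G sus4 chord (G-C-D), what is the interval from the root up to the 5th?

That puts G below D.
G up to D spans 5 letter names and 7 semitones — a perfect fifth.

perfect fifth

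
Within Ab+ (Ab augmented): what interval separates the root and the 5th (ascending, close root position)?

Spelling the chord: Ab, C, E.
That puts Ab below E.
Ab up to E is 8 semitones, a half step wider than a perfect fifth, so the interval is augmented.

A5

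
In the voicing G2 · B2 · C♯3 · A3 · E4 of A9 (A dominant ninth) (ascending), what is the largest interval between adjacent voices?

Adjacent intervals: G2→B2 = major third; B2→C♯3 = major second; C♯3→A3 = minor sixth; A3→E4 = perfect fifth.
The largest is C♯3 to A3, a minor sixth (8 semitones).

m6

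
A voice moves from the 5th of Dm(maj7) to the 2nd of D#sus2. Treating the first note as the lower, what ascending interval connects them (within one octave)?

augmented fifth

The 5th of Dm(maj7) is A; the 2nd of D#sus2 is E#.
From A to E#: 8 semitones over a fifth = augmented.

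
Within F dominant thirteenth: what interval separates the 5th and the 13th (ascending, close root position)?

major ninth

The chord tones of F dominant thirteenth are F, A, C, E♭, G, D.
5th = C; 13th = D.
Counting 9 letters and 14 half steps from C gives a major ninth.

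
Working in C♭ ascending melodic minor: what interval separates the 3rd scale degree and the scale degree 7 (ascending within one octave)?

The scale runs C♭ D♭ E𝄫 F♭ G♭ A♭ B♭.
3rd scale degree = E𝄫; 7th degree = B♭.
From E𝄫 to B♭: 8 semitones over a fifth = augmented.

augmented fifth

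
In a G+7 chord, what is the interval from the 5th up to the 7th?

diminished 3rd

G7#5 (G augmented seventh) is spelled G-B-D#-F.
So we need the interval from D# up to F.
3 letter names make it a third; at 2 semitones (a whole step narrower than major) the quality is diminished.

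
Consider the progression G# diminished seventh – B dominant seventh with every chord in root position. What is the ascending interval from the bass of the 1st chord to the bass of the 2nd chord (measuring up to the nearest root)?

The roots are G# and B.
From G# to B: 3 semitones over a third = minor.

minor third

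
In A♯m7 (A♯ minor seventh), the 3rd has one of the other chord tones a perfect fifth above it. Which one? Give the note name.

G#

A♯ minor seventh is spelled A♯ C♯ E♯ G♯.
The 3rd is C♯. A perfect fifth above C♯ is G♯.
G♯ is the chord's 7th.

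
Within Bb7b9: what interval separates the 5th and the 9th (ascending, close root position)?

diminished fifth

The chord tones of Bb dominant seventh flat nine are Bb, D, F, Ab, Cb.
The 5th is F and the 9th is Cb.
From F to Cb: 6 semitones over a fifth = diminished.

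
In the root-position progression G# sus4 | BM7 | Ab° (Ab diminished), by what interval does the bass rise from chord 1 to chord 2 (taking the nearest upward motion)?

The roots are G# and B.
From G# to B: 3 semitones over a third = minor.

minor third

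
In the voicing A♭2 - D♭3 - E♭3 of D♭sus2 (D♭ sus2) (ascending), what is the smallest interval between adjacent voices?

major second

Adjacent intervals: A♭2→D♭3 = perfect fourth; D♭3→E♭3 = major second.
The smallest is D♭3 to E♭3, a major second (2 semitones).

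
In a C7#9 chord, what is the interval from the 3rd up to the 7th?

C7#9: C, E, G, Bb, D#.
So we need the interval from E up to Bb.
E up to Bb is 6 semitones, a half step narrower than a perfect fifth, so the interval is diminished.
That tritone between 3rd and 7th is what gives the dominant seventh its pull toward resolution.

d5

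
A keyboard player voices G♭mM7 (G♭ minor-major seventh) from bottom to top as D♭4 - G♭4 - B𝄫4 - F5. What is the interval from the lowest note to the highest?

The outer voices are D♭4 and F5.
D♭ up to F spans 10 letter names and 16 semitones — a major tenth.

major tenth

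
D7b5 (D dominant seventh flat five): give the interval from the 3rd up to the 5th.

D7b5: D F# Ab C.
3rd = F#; 5th = Ab.
F# up to Ab is 2 semitones, a whole step narrower than a major third, so the interval is diminished.

d3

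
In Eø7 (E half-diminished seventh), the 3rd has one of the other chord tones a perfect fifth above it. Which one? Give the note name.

Spelling the chord: E, G, Bb, D.
The 3rd is G. A perfect fifth above G is D.
D is the chord's 7th.

D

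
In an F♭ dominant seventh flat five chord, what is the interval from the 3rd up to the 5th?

F♭7b5 (F♭ dominant seventh flat five) is spelled F♭, A♭, C𝄫, E𝄫.
The 3rd is A♭ and the 5th is C𝄫.
From A♭ to C𝄫: 2 semitones over a third = diminished.

diminished third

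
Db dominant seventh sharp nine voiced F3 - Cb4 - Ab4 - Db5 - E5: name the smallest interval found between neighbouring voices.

Adjacent intervals: F3→Cb4 = diminished fifth; Cb4→Ab4 = major sixth; Ab4→Db5 = perfect fourth; Db5→E5 = augmented second.
The smallest is Db5 to E5, an augmented second (3 semitones).

augmented second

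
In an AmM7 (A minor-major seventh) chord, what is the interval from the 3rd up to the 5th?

major third

Spelling the chord: A-C-E-G#.
That puts C below E.
From C to E is 4 semitones, exactly the major third.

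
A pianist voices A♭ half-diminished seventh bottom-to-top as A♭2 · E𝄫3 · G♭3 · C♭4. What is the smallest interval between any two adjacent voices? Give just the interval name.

M3

Adjacent intervals: A♭2→E𝄫3 = diminished fifth; E𝄫3→G♭3 = major third; G♭3→C♭4 = perfect fourth.
The smallest is E𝄫3 to G♭3, a major third (4 semitones).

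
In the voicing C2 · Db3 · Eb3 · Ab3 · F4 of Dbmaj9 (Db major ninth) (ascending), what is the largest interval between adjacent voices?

minor ninth

Adjacent intervals: C2→Db3 = minor ninth; Db3→Eb3 = major second; Eb3→Ab3 = perfect fourth; Ab3→F4 = major sixth.
The largest is C2 to Db3, a minor ninth (13 semitones).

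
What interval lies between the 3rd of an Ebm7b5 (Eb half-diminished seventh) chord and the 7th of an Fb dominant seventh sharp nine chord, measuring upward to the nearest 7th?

minor sixth

The 3rd of Ebm7b5 (Eb half-diminished seventh) is Gb; the 7th of Fb dominant seventh sharp nine is Ebb.
Gb up to Ebb is 8 semitones, a half step narrower than a major sixth, so the interval is minor.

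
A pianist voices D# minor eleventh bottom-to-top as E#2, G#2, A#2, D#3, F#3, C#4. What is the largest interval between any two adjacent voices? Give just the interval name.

perfect fifth

Adjacent intervals: E#2→G#2 = minor third; G#2→A#2 = major second; A#2→D#3 = perfect fourth; D#3→F#3 = minor third; F#3→C#4 = perfect fifth.
The largest is F#3 to C#4, a perfect fifth (7 semitones).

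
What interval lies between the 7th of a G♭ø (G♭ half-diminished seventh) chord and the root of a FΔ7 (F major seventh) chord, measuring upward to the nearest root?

The 7th of G♭ø (G♭ half-diminished seventh) is F♭; the root of FΔ7 (F major seventh) is F.
F♭ up to F is 1 semitone, a half step wider than a perfect unison, so the interval is augmented.

A1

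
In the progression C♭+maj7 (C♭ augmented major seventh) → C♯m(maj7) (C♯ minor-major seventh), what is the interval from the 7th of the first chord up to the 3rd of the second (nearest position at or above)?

The 7th of C♭+maj7 (C♭ augmented major seventh) is B♭; the 3rd of C♯m(maj7) (C♯ minor-major seventh) is E.
B♭ up to E is 6 semitones, a half step wider than a perfect fourth, so the interval is augmented.

augmented fourth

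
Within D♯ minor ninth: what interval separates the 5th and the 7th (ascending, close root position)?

Spelling the chord: D♯-F♯-A♯-C♯-E♯.
That puts A♯ below C♯.
A♯ up to C♯ is 3 semitones, a half step narrower than a major third, so the interval is minor.

minor 3rd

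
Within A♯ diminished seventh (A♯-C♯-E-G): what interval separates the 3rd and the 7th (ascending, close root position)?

d5

That puts C♯ below G.
C♯ up to G is 6 semitones, a half step narrower than a perfect fifth, so the interval is diminished.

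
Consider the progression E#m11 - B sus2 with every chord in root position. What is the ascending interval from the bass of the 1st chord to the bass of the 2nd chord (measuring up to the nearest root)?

diminished fifth

The roots are E# and B.
E# up to B is 6 semitones, a half step narrower than a perfect fifth, so the interval is diminished.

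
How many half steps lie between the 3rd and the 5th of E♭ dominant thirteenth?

E♭ dominant thirteenth is spelled E♭, G, B♭, D♭, F, C.
G to B♭ is a minor third: 3 semitones.

3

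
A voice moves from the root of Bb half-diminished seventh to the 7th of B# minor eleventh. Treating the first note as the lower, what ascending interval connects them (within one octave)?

augmented seventh

Bb half-diminished seventh has Bb as its root, and B# minor eleventh has A# as its 7th.
Bb up to A# is 12 semitones, a half step wider than a major seventh, so the interval is augmented.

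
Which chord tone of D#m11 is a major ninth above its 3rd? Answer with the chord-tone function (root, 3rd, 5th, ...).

Spelling the chord: D# F# A# C# E# G#.
The 3rd is F#. A major ninth above F# is G#.
G# is the chord's 11th.

11th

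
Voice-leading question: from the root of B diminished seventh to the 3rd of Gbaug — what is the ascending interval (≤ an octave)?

diminished octave

The root of B diminished seventh is B; the 3rd of Gbaug is Bb.
8 letter names make it an octave; at 11 semitones (a half step narrower than perfect) the quality is diminished.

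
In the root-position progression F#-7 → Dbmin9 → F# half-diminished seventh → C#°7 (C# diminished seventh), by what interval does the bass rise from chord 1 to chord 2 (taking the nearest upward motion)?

The roots are F# and Db.
From F# to Db: 7 semitones over a sixth = diminished.

diminished 6th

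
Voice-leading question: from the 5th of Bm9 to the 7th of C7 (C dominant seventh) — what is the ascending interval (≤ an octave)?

diminished 4th

The 5th of Bm9 is F#; the 7th of C7 (C dominant seventh) is Bb.
4 letter names make it a fourth; at 4 semitones (a half step narrower than perfect) the quality is diminished.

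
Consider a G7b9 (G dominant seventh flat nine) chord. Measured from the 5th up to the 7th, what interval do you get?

minor third

G dominant seventh flat nine: G–B–D–F–A♭.
So we need the interval from D up to F.
D up to F is 3 semitones, a half step narrower than a major third, so the interval is minor.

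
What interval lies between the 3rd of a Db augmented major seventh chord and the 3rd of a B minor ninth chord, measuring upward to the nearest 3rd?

The 3rd of Db augmented major seventh is F; the 3rd of B minor ninth is D.
From F to D is 9 semitones, exactly the major sixth.

major sixth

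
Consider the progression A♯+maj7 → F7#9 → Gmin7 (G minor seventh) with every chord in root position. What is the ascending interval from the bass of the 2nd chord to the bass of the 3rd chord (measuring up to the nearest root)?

The roots are F and G.
F up to G spans 2 letter names and 2 semitones — a major second.

major second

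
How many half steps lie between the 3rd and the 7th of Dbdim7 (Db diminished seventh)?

6

Db diminished seventh: Db Fb Abb Cbb.
Fb to Cbb is a diminished fifth: 6 semitones.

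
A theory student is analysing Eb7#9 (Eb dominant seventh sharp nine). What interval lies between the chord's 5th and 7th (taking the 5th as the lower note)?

Eb7#9: Eb-G-Bb-Db-F#.
5th = Bb; 7th = Db.
From Bb to Db: 3 semitones over a third = minor.

minor third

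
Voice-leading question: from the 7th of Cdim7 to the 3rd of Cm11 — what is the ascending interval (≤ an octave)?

The 7th of Cdim7 is Bbb; the 3rd of Cm11 is Eb.
From Bbb to Eb: 6 semitones over a fourth = augmented.

augmented fourth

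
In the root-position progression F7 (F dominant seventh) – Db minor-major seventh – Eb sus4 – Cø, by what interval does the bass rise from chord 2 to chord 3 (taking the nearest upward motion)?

The roots are Db and Eb.
Db up to Eb spans 2 letter names and 2 semitones — a major second.

major second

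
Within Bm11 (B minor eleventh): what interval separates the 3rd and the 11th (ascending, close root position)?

major 9th

Bm11: B-D-F#-A-C#-E.
So we need the interval from D up to E.
Counting 9 letters and 14 half steps from D gives a major ninth.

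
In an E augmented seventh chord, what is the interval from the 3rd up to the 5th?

The chord tones of E7#5 (E augmented seventh) are E, G♯, B♯, D.
So we need the interval from G♯ up to B♯.
From G♯ to B♯ is 4 semitones, exactly the major third.

major third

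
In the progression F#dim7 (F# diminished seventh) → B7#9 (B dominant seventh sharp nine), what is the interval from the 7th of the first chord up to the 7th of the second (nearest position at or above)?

A4

The 7th of F#dim7 (F# diminished seventh) is Eb; the 7th of B7#9 (B dominant seventh sharp nine) is A.
From Eb to A: 6 semitones over a fourth = augmented.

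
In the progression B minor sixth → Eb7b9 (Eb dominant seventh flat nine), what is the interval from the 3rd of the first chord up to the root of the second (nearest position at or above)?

minor 2nd

The 3rd of B minor sixth is D; the root of Eb7b9 (Eb dominant seventh flat nine) is Eb.
2 letter names make it a second; at 1 semitone (a half step narrower than major) the quality is minor.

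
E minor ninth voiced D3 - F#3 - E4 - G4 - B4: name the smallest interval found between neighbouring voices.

Adjacent intervals: D3→F#3 = major third; F#3→E4 = minor seventh; E4→G4 = minor third; G4→B4 = major third.
The smallest is E4 to G4, a minor third (3 semitones).

minor third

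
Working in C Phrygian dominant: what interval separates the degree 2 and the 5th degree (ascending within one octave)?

augmented fourth

The scale runs C Db E F G Ab Bb.
So we need the interval from Db up to G.
4 letter names make it a fourth; at 6 semitones (a half step wider than perfect) the quality is augmented.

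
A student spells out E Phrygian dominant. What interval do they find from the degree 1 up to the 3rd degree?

The scale runs E F G# A B C D.
That puts E below G#.
From E to G# is 4 semitones, exactly the major third.

M3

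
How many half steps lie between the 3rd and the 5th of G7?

3

The chord tones of G7 (G dominant seventh) are G B D F.
B to D is a minor third: 3 semitones.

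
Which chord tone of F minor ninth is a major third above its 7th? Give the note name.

G

F minor ninth is spelled F, Ab, C, Eb, G.
The 7th is Eb. A major third above Eb is G.
G is the chord's 9th.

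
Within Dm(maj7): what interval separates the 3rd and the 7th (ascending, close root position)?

Dm(maj7): D, F, A, C♯.
3rd = F; 7th = C♯.
5 letter names make it a fifth; at 8 semitones (a half step wider than perfect) the quality is augmented.

augmented fifth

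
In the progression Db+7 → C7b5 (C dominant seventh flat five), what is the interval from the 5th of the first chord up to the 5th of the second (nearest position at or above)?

d7

Db+7 has A as its 5th, and C7b5 (C dominant seventh flat five) has Gb as its 5th.
A up to Gb is 9 semitones, a whole step narrower than a major seventh, so the interval is diminished.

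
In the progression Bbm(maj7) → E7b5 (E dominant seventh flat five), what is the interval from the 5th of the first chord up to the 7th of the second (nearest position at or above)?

M6

Bbm(maj7) has F as its 5th, and E7b5 (E dominant seventh flat five) has D as its 7th.
From F to D is 9 semitones, exactly the major sixth.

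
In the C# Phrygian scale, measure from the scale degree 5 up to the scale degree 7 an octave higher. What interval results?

C# phrygian: C# D E F# G# A B.
The scale degree 5 is G# and the 7th scale degree (up an octave) is B.
10 letter names make it a tenth; at 15 semitones (a half step narrower than major) the quality is minor.

minor 10th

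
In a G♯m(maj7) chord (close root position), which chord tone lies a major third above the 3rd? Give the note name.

D#

G♯m(maj7): G♯-B-D♯-F𝄪.
The 3rd is B. A major third above B is D♯.
D♯ is the chord's 5th.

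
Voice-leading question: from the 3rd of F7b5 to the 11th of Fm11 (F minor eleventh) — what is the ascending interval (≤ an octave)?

The 3rd of F7b5 is A; the 11th of Fm11 (F minor eleventh) is B♭.
2 letter names make it a second; at 1 semitone (a half step narrower than major) the quality is minor.

m2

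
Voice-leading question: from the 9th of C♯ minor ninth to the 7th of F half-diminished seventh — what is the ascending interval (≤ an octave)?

The 9th of C♯ minor ninth is D♯; the 7th of F half-diminished seventh is E♭.
From D♯ to E♭: 0 semitones over a second = diminished.

diminished second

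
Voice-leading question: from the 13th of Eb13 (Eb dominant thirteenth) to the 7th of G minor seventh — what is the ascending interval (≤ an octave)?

Eb13 (Eb dominant thirteenth) has C as its 13th, and G minor seventh has F as its 7th.
From C to F is 5 semitones, exactly the perfect fourth.

perfect 4th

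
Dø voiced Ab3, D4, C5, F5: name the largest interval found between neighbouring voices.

minor 7th

Adjacent intervals: Ab3→D4 = augmented fourth; D4→C5 = minor seventh; C5→F5 = perfect fourth.
The largest is D4 to C5, a minor seventh (10 semitones).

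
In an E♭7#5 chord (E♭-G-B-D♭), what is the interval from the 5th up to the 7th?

So we need the interval from B up to D♭.
B up to D♭ is 2 semitones, a whole step narrower than a major third, so the interval is diminished.

diminished 3rd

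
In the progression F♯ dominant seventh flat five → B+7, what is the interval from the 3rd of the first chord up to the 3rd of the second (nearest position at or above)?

The 3rd of F♯ dominant seventh flat five is A♯; the 3rd of B+7 is D♯.
Counting 4 letters and 5 half steps from A♯ gives a perfect fourth.

perfect fourth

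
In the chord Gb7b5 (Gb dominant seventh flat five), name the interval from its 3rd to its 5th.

Gb dominant seventh flat five: Gb–Bb–Dbb–Fb.
So we need the interval from Bb up to Dbb.
From Bb to Dbb: 2 semitones over a third = diminished.

diminished third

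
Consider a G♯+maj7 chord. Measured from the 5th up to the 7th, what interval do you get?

Spelling the chord: G♯-B♯-D𝄪-F𝄪.
The 5th is D𝄪 and the 7th is F𝄪.
From D𝄪 to F𝄪: 3 semitones over a third = minor.

minor third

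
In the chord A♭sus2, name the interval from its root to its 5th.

A♭ sus2: A♭, B♭, E♭.
The root is A♭ and the 5th is E♭.
From A♭ to E♭ is 7 semitones, exactly the perfect fifth.

perfect fifth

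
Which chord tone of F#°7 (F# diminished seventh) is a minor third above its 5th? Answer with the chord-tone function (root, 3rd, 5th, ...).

7th

F#dim7 is spelled F#, A, C, Eb.
The 5th is C. A minor third above C is Eb.
Eb is the chord's 7th.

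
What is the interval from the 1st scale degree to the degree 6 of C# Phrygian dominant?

The scale runs C# D E# F# G# A B.
1st scale degree = C#; degree 6 = A.
6 letter names make it a sixth; at 8 semitones (a half step narrower than major) the quality is minor.

minor 6th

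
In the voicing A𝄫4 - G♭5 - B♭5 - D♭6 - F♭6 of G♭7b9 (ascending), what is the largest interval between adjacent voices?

major seventh

Adjacent intervals: A𝄫4→G♭5 = major seventh; G♭5→B♭5 = major third; B♭5→D♭6 = minor third; D♭6→F♭6 = minor third.
The largest is A𝄫4 to G♭5, a major seventh (11 semitones).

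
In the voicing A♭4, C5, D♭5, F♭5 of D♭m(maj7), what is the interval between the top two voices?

Those voices are D♭5 and F♭5.
D♭ up to F♭ is 3 semitones, a half step narrower than a major third, so the interval is minor.

minor third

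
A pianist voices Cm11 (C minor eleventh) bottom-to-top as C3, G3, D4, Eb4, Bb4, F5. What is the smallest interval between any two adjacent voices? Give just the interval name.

Adjacent intervals: C3→G3 = perfect fifth; G3→D4 = perfect fifth; D4→Eb4 = minor second; Eb4→Bb4 = perfect fifth; Bb4→F5 = perfect fifth.
The smallest is D4 to Eb4, a minor second (1 semitone).

minor 2nd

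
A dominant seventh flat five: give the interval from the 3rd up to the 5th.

d3

A7b5: A–C#–Eb–G.
So we need the interval from C# up to Eb.
From C# to Eb: 2 semitones over a third = diminished.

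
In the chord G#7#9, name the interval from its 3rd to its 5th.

Spelling the chord: G#–B#–D#–F#–A##.
3rd = B#; 5th = D#.
B# up to D# is 3 semitones, a half step narrower than a major third, so the interval is minor.

m3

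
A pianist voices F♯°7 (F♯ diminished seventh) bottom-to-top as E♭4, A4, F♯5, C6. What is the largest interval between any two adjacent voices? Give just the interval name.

Adjacent intervals: E♭4→A4 = augmented fourth; A4→F♯5 = major sixth; F♯5→C6 = diminished fifth.
The largest is A4 to F♯5, a major sixth (9 semitones).

M6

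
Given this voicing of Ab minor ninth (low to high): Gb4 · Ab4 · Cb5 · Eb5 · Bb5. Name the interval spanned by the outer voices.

major tenth

The outer voices are Gb4 and Bb5.
From Gb to Bb is 16 semitones, exactly the major tenth.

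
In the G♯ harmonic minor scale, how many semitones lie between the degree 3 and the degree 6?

5

The scale is G♯ A♯ B C♯ D♯ E F𝄪.
B up to E is a perfect fourth — 5 semitones.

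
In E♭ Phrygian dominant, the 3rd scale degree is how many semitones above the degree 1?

The scale is E♭ F♭ G A♭ B♭ C♭ D♭.
E♭ up to G is a major third — 4 semitones.

4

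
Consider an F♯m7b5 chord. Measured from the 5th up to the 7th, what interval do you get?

major third

Spelling the chord: F♯, A, C, E.
The 5th is C and the 7th is E.
From C to E is 4 semitones, exactly the major third.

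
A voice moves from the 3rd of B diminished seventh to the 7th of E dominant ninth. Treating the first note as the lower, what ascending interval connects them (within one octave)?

perfect 1st

B diminished seventh has D as its 3rd, and E dominant ninth has D as its 7th.
Counting 1 letters and 0 half steps from D gives a perfect unison.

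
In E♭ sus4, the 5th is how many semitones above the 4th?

The chord tones of E♭sus4 (E♭ sus4) are E♭-A♭-B♭.
A♭ to B♭ is a major second: 2 semitones.

2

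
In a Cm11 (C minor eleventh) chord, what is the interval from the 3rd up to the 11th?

major ninth

Cm11 is spelled C–Eb–G–Bb–D–F.
So we need the interval from Eb up to F.
From Eb to F is 14 semitones, exactly the major ninth.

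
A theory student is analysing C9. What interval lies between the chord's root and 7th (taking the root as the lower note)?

minor seventh

C9 (C dominant ninth): C-E-G-Bb-D.
So we need the interval from C up to Bb.
From C to Bb: 10 semitones over a seventh = minor.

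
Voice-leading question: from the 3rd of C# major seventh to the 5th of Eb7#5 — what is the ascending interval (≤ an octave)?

The 3rd of C# major seventh is E#; the 5th of Eb7#5 is B.
5 letter names make it a fifth; at 6 semitones (a half step narrower than perfect) the quality is diminished.

d5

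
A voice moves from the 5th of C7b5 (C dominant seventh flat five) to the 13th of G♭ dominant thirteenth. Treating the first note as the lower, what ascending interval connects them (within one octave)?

major sixth

The 5th of C7b5 (C dominant seventh flat five) is G♭; the 13th of G♭ dominant thirteenth is E♭.
Counting 6 letters and 9 half steps from G♭ gives a major sixth.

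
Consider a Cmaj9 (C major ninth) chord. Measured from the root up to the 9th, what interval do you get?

Spelling the chord: C E G B D.
That puts C below D.
Counting 9 letters and 14 half steps from C gives a major ninth.

M9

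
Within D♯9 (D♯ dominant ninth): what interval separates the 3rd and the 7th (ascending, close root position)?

The chord tones of D♯9 are D♯-F𝄪-A♯-C♯-E♯.
So we need the interval from F𝄪 up to C♯.
5 letter names make it a fifth; at 6 semitones (a half step narrower than perfect) the quality is diminished.
That tritone between 3rd and 7th is what gives the dominant seventh its pull toward resolution.

diminished fifth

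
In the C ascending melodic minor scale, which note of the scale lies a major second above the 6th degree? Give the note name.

B

The scale is C D E♭ F G A B.
The 6th degree is A; a major second above that is B — scale degree 7.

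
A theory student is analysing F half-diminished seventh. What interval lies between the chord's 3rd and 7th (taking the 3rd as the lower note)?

Fø: F Ab Cb Eb.
The 3rd is Ab and the 7th is Eb.
From Ab to Eb is 7 semitones, exactly the perfect fifth.

perfect fifth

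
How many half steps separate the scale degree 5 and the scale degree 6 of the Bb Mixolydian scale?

2

The scale is Bb C D Eb F G Ab.
F up to G is a major second — 2 semitones.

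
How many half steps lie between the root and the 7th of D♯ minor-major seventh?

D♯ minor-major seventh is spelled D♯, F♯, A♯, C𝄪.
D♯ to C𝄪 is a major seventh: 11 semitones.

11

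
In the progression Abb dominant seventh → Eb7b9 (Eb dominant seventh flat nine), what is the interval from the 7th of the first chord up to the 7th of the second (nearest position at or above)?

augmented fifth

Abb dominant seventh has Gbb as its 7th, and Eb7b9 (Eb dominant seventh flat nine) has Db as its 7th.
From Gbb to Db: 8 semitones over a fifth = augmented.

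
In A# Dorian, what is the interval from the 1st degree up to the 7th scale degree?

The scale runs A# B# C# D# E# F## G#.
1st degree = A#; 7th scale degree = G#.
A# up to G# is 10 semitones, a half step narrower than a major seventh, so the interval is minor.

minor 7th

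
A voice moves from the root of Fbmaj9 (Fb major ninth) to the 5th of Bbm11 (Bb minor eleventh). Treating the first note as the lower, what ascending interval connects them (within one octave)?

augmented unison

Fbmaj9 (Fb major ninth) has Fb as its root, and Bbm11 (Bb minor eleventh) has F as its 5th.
From Fb to F: 1 semitone over a unison = augmented.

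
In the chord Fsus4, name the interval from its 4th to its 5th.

major second

Fsus4 (F sus4) is spelled F–Bb–C.
The 4th is Bb and the 5th is C.
Counting 2 letters and 2 half steps from Bb gives a major second.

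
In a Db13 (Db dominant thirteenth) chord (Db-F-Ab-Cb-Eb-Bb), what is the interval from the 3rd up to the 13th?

P11

3rd = F; 13th = Bb.
Counting 11 letters and 17 half steps from F gives a perfect eleventh.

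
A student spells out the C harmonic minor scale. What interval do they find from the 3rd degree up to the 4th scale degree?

The scale runs C D Eb F G Ab B.
The 3rd degree is Eb and the 4th scale degree is F.
Counting 2 letters and 2 half steps from Eb gives a major second.

major second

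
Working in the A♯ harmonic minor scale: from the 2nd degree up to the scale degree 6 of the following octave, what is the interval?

Spelling the A♯ harmonic minor scale: A♯ B♯ C♯ D♯ E♯ F♯ G𝄪.
That puts B♯ below F♯.
From B♯ to F♯: 18 semitones over a twelfth = diminished.

d12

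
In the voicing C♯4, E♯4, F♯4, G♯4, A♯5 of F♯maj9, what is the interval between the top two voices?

Those voices are G♯4 and A♯5.
From G♯ to A♯ is 14 semitones, exactly the major ninth.

major ninth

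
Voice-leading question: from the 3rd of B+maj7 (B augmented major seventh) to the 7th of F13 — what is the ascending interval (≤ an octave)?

The 3rd of B+maj7 (B augmented major seventh) is D#; the 7th of F13 is Eb.
2 letter names make it a second; at 0 semitones (a whole step narrower than major) the quality is diminished.

diminished second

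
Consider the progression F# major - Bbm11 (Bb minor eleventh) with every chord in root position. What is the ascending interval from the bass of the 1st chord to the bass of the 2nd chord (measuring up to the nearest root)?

The roots are F# and Bb.
4 letter names make it a fourth; at 4 semitones (a half step narrower than perfect) the quality is diminished.

diminished fourth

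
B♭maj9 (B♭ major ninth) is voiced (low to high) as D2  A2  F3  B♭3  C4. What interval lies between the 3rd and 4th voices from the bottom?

Those voices are F3 and B♭3.
F up to B♭ spans 4 letter names and 5 semitones — a perfect fourth.

perfect 4th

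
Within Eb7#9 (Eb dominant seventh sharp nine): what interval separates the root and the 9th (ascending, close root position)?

The chord tones of Eb7#9 (Eb dominant seventh sharp nine) are Eb–G–Bb–Db–F#.
So we need the interval from Eb up to F#.
Eb up to F# is 15 semitones, a half step wider than a major ninth, so the interval is augmented.

augmented ninth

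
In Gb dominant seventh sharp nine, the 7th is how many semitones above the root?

Gb7#9: Gb Bb Db Fb A.
Gb to Fb is a minor seventh: 10 semitones.

10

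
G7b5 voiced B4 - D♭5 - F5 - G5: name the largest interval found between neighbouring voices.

major 3rd

Adjacent intervals: B4→D♭5 = diminished third; D♭5→F5 = major third; F5→G5 = major second.
The largest is D♭5 to F5, a major third (4 semitones).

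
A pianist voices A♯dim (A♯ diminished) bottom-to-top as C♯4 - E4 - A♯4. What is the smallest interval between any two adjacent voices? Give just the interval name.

Adjacent intervals: C♯4→E4 = minor third; E4→A♯4 = augmented fourth.
The smallest is C♯4 to E4, a minor third (3 semitones).

minor 3rd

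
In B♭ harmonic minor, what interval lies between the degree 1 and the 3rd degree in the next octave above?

minor tenth

B♭ harmonic minor: B♭ C D♭ E♭ F G♭ A.
That puts B♭ below D♭.
From B♭ to D♭: 15 semitones over a tenth = minor.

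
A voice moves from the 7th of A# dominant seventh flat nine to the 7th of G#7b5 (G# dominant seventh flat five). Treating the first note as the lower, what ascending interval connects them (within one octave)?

A# dominant seventh flat nine has G# as its 7th, and G#7b5 (G# dominant seventh flat five) has F# as its 7th.
From G# to F#: 10 semitones over a seventh = minor.

minor 7th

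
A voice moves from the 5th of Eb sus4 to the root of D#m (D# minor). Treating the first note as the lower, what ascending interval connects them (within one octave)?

Eb sus4 has Bb as its 5th, and D#m (D# minor) has D# as its root.
Bb up to D# is 5 semitones, a half step wider than a major third, so the interval is augmented.

augmented 3rd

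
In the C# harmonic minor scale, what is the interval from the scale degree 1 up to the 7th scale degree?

Spelling the C# harmonic minor scale: C# D# E F# G# A B#.
Scale degree 1 = C#; 7th scale degree = B#.
C# up to B# spans 7 letter names and 11 semitones — a major seventh.

major seventh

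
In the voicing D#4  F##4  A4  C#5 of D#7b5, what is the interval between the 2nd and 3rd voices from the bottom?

Those voices are F##4 and A4.
From F## to A: 2 semitones over a third = diminished.

diminished third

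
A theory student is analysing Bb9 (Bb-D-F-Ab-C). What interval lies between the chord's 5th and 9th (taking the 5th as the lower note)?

perfect fifth

The 5th is F and the 9th is C.
From F to C is 7 semitones, exactly the perfect fifth.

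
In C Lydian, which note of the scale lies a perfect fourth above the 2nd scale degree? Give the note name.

The scale is C D E F# G A B.
The 2nd scale degree is D; a perfect fourth above that is G — scale degree 5.

G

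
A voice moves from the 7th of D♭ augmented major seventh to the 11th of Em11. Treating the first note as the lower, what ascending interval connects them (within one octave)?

major 6th

D♭ augmented major seventh has C as its 7th, and Em11 has A as its 11th.
From C to A is 9 semitones, exactly the major sixth.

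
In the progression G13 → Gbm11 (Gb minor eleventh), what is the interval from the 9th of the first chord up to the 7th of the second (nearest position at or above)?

diminished 6th

G13 has A as its 9th, and Gbm11 (Gb minor eleventh) has Fb as its 7th.
From A to Fb: 7 semitones over a sixth = diminished.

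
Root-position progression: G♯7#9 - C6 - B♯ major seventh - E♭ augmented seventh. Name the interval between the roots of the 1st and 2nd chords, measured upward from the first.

The roots are G♯ and C.
From G♯ to C: 4 semitones over a fourth = diminished.

diminished fourth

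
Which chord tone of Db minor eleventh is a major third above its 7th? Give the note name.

Eb

Dbm11 is spelled Db, Fb, Ab, Cb, Eb, Gb.
The 7th is Cb. A major third above Cb is Eb.
Eb is the chord's 9th.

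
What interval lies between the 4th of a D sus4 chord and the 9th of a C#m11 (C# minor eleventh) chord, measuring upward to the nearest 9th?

D sus4 has G as its 4th, and C#m11 (C# minor eleventh) has D# as its 9th.
5 letter names make it a fifth; at 8 semitones (a half step wider than perfect) the quality is augmented.

augmented 5th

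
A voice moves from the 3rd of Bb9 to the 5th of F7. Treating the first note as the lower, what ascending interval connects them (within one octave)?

Bb9 has D as its 3rd, and F7 has C as its 5th.
7 letter names make it a seventh; at 10 semitones (a half step narrower than major) the quality is minor.

m7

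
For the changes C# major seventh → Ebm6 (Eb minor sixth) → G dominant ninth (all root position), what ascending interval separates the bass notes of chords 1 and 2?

diminished 3rd

The roots are C# and Eb.
3 letter names make it a third; at 2 semitones (a whole step narrower than major) the quality is diminished.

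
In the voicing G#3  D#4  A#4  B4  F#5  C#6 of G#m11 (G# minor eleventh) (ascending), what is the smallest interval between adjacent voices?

m2

Adjacent intervals: G#3→D#4 = perfect fifth; D#4→A#4 = perfect fifth; A#4→B4 = minor second; B4→F#5 = perfect fifth; F#5→C#6 = perfect fifth.
The smallest is A#4 to B4, a minor second (1 semitone).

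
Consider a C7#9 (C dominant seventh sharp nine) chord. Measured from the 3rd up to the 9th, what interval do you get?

M7

C dominant seventh sharp nine: C, E, G, B♭, D♯.
That puts E below D♯.
Counting 7 letters and 11 half steps from E gives a major seventh.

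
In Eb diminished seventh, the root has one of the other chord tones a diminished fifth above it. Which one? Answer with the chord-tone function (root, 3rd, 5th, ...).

5th

Eb diminished seventh is spelled Eb-Gb-Bbb-Dbb.
The root is Eb. A diminished fifth above Eb is Bbb.
Bbb is the chord's 5th.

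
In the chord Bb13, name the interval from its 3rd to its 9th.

The chord tones of Bb dominant thirteenth are Bb D F Ab C G.
The 3rd is D and the 9th is C.
D up to C is 10 semitones, a half step narrower than a major seventh, so the interval is minor.

minor seventh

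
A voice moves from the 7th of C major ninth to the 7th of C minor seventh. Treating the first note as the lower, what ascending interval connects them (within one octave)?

diminished octave

C major ninth has B as its 7th, and C minor seventh has B♭ as its 7th.
B up to B♭ is 11 semitones, a half step narrower than a perfect octave, so the interval is diminished.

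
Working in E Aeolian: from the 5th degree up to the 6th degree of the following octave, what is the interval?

m9

The scale runs E F# G A B C D.
That puts B below C.
9 letter names make it a ninth; at 13 semitones (a half step narrower than major) the quality is minor.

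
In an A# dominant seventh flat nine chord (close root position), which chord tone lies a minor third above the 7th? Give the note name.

B

Spelling the chord: A#–C##–E#–G#–B.
The 7th is G#. A minor third above G# is B.
B is the chord's 9th.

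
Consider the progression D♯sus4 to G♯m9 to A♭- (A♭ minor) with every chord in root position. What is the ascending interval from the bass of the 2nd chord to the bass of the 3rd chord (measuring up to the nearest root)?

diminished 2nd

The roots are G♯ and A♭.
G♯ up to A♭ is 0 semitones, a whole step narrower than a major second, so the interval is diminished.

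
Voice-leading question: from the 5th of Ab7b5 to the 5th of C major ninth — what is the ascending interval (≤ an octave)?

Ab7b5 has Ebb as its 5th, and C major ninth has G as its 5th.
3 letter names make it a third; at 5 semitones (a half step wider than major) the quality is augmented.

augmented third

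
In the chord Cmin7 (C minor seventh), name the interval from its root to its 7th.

minor seventh

C minor seventh is spelled C, Eb, G, Bb.
That puts C below Bb.
From C to Bb: 10 semitones over a seventh = minor.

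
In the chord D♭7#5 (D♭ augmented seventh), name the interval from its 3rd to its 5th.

M3

The chord tones of D♭7#5 are D♭-F-A-C♭.
So we need the interval from F up to A.
Counting 3 letters and 4 half steps from F gives a major third.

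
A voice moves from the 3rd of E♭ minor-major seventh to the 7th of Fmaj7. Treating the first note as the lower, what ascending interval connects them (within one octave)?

E♭ minor-major seventh has G♭ as its 3rd, and Fmaj7 has E as its 7th.
6 letter names make it a sixth; at 10 semitones (a half step wider than major) the quality is augmented.

augmented sixth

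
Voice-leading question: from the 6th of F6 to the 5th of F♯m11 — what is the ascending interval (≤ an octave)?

major seventh

The 6th of F6 is D; the 5th of F♯m11 is C♯.
D up to C♯ spans 7 letter names and 11 semitones — a major seventh.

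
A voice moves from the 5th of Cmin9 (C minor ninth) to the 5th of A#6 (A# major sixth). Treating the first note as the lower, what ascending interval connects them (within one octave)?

The 5th of Cmin9 (C minor ninth) is G; the 5th of A#6 (A# major sixth) is E#.
6 letter names make it a sixth; at 10 semitones (a half step wider than major) the quality is augmented.

augmented 6th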